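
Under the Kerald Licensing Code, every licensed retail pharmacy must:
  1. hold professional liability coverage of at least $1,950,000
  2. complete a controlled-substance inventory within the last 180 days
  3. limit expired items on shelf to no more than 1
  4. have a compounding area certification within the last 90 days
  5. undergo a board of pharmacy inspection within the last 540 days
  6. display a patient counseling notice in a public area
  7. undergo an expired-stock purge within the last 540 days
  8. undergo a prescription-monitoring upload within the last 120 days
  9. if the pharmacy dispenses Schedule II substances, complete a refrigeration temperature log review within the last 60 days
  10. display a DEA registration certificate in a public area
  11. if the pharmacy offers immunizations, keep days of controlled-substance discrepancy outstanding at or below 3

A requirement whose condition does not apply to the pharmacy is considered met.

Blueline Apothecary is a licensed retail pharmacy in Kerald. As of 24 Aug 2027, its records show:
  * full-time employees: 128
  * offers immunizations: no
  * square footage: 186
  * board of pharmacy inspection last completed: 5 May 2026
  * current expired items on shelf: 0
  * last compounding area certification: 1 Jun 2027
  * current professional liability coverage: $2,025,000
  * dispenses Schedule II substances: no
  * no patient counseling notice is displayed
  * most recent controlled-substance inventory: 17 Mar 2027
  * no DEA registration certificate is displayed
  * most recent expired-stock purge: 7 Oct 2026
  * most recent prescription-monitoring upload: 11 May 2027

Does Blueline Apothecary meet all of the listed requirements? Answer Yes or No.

No

1. professional liability coverage $2,025,000 ≥ $1,950,000 → met
2. controlled-substance inventory 160 days ago vs limit 180 → met
3. expired items on shelf 0 ≤ 1 → met
4. compounding area certification 84 days ago vs limit 90 → met
5. board of pharmacy inspection 476 days ago vs limit 540 → met
6. patient counseling notice absent → not met
7. expired-stock purge 321 days ago vs limit 540 → met
8. prescription-monitoring upload 105 days ago vs limit 120 → met
9. condition 'dispenses Schedule II substances' does not hold → requirement n/a → met
10. DEA registration certificate absent → not met
11. condition 'offers immunizations' does not hold → requirement n/a → met
Not met: 6, 10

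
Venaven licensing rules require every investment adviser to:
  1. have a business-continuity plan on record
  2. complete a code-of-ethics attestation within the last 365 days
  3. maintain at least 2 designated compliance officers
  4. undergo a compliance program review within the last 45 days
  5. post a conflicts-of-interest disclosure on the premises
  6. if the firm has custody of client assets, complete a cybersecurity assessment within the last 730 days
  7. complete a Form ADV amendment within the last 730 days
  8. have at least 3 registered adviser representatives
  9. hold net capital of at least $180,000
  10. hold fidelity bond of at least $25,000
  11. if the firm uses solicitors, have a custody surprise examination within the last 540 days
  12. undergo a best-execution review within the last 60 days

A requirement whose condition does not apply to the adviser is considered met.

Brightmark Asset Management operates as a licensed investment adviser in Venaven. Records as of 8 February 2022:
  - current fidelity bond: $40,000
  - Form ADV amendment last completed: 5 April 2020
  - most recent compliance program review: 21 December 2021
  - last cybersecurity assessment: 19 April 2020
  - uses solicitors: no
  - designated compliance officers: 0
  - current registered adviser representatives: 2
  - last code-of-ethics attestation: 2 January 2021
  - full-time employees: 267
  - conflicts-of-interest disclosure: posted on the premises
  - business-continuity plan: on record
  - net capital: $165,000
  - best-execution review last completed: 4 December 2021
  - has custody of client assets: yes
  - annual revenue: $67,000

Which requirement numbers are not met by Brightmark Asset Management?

2, 3, 4, 8, 9, 12

1. business-continuity plan present → met
2. code-of-ethics attestation 402 days ago vs limit 365 → not met
3. designated compliance officers 0 < 2 → not met
4. compliance program review 49 days ago vs limit 45 → not met
5. conflicts-of-interest disclosure present → met
6. condition 'has custody of client assets' holds; cybersecurity assessment 660 days ago vs limit 730 → met
7. Form ADV amendment 674 days ago vs limit 730 → met
8. registered adviser representatives 2 < 3 → not met
9. net capital $165,000 < $180,000 → not met
10. fidelity bond $40,000 ≥ $25,000 → met
11. condition 'uses solicitors' does not hold → requirement n/a → met
12. best-execution review 66 days ago vs limit 60 → not met
Not met: 2, 3, 4, 8, 9, 12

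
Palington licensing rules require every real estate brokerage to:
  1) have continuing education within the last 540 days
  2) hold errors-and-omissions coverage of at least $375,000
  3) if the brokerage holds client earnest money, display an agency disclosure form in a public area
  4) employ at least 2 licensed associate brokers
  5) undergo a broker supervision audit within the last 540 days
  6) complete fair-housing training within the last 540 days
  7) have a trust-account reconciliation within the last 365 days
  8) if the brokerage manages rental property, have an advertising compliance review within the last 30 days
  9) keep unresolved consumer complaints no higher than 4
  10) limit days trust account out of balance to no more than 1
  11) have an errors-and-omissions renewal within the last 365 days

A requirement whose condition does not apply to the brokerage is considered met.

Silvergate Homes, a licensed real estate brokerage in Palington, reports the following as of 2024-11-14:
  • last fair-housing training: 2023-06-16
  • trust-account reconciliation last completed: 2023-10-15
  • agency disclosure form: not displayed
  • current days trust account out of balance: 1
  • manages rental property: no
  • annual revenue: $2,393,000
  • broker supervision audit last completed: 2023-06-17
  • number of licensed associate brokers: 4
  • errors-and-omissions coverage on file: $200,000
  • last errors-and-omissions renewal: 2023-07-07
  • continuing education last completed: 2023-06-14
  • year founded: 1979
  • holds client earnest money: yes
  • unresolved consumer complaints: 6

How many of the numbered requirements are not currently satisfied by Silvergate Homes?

5

1. continuing education 519 days ago vs limit 540 → met
2. errors-and-omissions coverage $200,000 < $375,000 → not met
3. condition 'holds client earnest money' holds; agency disclosure form absent → not met
4. licensed associate brokers 4 ≥ 2 → met
5. broker supervision audit 516 days ago vs limit 540 → met
6. fair-housing training 517 days ago vs limit 540 → met
7. trust-account reconciliation 396 days ago vs limit 365 → not met
8. condition 'manages rental property' does not hold → requirement n/a → met
9. unresolved consumer complaints 6 > 4 → not met
10. days trust account out of balance 1 ≤ 1 → met
11. errors-and-omissions renewal 496 days ago vs limit 365 → not met
Not met: 5 of 11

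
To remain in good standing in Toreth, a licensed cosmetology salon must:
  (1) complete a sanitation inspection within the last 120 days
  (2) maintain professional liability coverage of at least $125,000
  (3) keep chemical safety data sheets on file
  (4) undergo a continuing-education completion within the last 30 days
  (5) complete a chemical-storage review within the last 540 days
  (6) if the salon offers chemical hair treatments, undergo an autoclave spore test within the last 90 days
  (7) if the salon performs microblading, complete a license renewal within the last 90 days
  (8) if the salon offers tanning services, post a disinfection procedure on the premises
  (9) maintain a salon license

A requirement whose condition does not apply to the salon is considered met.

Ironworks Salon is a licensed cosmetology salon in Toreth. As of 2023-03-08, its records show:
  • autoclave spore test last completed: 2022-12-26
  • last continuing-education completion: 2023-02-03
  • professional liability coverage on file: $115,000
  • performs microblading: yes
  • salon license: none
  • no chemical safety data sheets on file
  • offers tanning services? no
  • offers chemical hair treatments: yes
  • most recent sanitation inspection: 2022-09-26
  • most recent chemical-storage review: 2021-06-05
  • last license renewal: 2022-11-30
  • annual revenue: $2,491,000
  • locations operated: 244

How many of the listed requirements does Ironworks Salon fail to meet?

7

1. sanitation inspection 163 days ago vs limit 120 → not met
2. professional liability coverage $115,000 < $125,000 → not met
3. chemical safety data sheets absent → not met
4. continuing-education completion 33 days ago vs limit 30 → not met
5. chemical-storage review 641 days ago vs limit 540 → not met
6. condition 'offers chemical hair treatments' holds; autoclave spore test 72 days ago vs limit 90 → met
7. condition 'performs microblading' holds; license renewal 98 days ago vs limit 90 → not met
8. condition 'offers tanning services' does not hold → requirement n/a → met
9. salon license absent → not met
Not met: 7 of 9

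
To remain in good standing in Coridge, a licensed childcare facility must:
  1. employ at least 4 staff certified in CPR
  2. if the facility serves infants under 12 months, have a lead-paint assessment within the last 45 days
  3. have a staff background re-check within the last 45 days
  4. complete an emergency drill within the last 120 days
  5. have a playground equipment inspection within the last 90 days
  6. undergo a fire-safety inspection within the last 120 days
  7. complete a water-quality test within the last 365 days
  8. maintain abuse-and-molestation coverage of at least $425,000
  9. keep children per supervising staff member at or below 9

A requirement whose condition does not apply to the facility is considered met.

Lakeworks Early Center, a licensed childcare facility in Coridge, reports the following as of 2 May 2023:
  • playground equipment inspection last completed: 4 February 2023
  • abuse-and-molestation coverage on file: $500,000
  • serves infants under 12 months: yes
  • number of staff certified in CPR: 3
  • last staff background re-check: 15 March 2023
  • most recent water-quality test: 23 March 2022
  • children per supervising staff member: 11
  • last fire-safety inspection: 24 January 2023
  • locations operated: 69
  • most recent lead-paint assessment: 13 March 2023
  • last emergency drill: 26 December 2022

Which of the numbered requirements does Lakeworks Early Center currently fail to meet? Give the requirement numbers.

1, 2, 3, 4, 7, 9

1. staff certified in CPR 3 < 4 → not met
2. condition 'serves infants under 12 months' holds; lead-paint assessment 50 days ago vs limit 45 → not met
3. staff background re-check 48 days ago vs limit 45 → not met
4. emergency drill 127 days ago vs limit 120 → not met
5. playground equipment inspection 87 days ago vs limit 90 → met
6. fire-safety inspection 98 days ago vs limit 120 → met
7. water-quality test 405 days ago vs limit 365 → not met
8. abuse-and-molestation coverage $500,000 ≥ $425,000 → met
9. children per supervising staff member 11 > 9 → not met
Not met: 1, 2, 3, 4, 7, 9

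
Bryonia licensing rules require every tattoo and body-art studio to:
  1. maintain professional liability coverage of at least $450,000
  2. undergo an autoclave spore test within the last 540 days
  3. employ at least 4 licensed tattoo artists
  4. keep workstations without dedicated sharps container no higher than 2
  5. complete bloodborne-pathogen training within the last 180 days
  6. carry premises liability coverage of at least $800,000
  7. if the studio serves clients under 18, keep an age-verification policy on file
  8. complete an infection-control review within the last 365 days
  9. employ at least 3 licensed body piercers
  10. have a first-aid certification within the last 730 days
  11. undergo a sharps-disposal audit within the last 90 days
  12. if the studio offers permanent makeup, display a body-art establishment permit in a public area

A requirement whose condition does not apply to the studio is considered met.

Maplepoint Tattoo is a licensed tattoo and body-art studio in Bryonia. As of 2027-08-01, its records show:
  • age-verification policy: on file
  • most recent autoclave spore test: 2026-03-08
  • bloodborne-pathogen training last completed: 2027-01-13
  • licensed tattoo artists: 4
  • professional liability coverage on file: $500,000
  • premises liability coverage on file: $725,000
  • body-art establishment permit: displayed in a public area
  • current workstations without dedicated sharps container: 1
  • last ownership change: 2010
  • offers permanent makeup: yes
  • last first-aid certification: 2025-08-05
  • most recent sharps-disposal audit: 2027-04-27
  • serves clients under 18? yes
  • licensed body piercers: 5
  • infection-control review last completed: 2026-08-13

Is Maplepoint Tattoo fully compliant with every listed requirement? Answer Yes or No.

1. professional liability coverage $500,000 ≥ $450,000 → met
2. autoclave spore test 511 days ago vs limit 540 → met
3. licensed tattoo artists 4 ≥ 4 → met
4. workstations without dedicated sharps container 1 ≤ 2 → met
5. bloodborne-pathogen training 200 days ago vs limit 180 → not met
6. premises liability coverage $725,000 < $800,000 → not met
7. condition 'serves clients under 18' holds; age-verification policy present → met
8. infection-control review 353 days ago vs limit 365 → met
9. licensed body piercers 5 ≥ 3 → met
10. first-aid certification 726 days ago vs limit 730 → met
11. sharps-disposal audit 96 days ago vs limit 90 → not met
12. condition 'offers permanent makeup' holds; body-art establishment permit present → met
Not met: 5, 6, 11

No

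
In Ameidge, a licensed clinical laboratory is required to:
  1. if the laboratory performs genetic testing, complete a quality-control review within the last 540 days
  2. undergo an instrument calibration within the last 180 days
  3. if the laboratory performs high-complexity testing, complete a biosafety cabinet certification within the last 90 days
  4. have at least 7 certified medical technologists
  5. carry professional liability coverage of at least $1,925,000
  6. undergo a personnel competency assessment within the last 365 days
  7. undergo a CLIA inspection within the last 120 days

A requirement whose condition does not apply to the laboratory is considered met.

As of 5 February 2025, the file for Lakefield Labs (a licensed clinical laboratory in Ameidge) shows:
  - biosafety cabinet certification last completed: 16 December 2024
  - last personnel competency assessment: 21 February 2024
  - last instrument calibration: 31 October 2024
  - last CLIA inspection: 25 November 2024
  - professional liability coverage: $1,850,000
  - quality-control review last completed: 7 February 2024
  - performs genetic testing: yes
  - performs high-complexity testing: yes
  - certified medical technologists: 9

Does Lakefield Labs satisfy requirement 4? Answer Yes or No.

4. certified medical technologists 9 ≥ 7 → met

Yes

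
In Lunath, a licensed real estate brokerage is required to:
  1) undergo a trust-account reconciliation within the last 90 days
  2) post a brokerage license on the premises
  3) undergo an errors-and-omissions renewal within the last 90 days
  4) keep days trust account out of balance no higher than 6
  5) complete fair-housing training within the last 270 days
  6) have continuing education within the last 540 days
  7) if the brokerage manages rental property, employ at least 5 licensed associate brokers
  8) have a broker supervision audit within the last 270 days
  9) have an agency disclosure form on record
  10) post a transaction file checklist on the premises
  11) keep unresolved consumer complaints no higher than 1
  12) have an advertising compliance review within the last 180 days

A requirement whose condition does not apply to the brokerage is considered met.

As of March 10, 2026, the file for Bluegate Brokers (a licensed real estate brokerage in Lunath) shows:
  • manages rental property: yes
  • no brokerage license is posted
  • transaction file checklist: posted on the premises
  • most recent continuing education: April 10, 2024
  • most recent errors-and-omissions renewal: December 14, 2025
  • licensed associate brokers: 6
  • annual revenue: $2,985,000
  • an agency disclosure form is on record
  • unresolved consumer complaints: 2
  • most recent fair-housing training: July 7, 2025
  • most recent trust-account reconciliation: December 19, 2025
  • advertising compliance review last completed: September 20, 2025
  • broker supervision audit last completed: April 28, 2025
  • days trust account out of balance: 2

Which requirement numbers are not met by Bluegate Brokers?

1. trust-account reconciliation 81 days ago vs limit 90 → met
2. brokerage license absent → not met
3. errors-and-omissions renewal 86 days ago vs limit 90 → met
4. days trust account out of balance 2 ≤ 6 → met
5. fair-housing training 246 days ago vs limit 270 → met
6. continuing education 699 days ago vs limit 540 → not met
7. condition 'manages rental property' holds; licensed associate brokers 6 ≥ 5 → met
8. broker supervision audit 316 days ago vs limit 270 → not met
9. agency disclosure form present → met
10. transaction file checklist present → met
11. unresolved consumer complaints 2 > 1 → not met
12. advertising compliance review 171 days ago vs limit 180 → met
Not met: 2, 6, 8, 11

2, 6, 8, 11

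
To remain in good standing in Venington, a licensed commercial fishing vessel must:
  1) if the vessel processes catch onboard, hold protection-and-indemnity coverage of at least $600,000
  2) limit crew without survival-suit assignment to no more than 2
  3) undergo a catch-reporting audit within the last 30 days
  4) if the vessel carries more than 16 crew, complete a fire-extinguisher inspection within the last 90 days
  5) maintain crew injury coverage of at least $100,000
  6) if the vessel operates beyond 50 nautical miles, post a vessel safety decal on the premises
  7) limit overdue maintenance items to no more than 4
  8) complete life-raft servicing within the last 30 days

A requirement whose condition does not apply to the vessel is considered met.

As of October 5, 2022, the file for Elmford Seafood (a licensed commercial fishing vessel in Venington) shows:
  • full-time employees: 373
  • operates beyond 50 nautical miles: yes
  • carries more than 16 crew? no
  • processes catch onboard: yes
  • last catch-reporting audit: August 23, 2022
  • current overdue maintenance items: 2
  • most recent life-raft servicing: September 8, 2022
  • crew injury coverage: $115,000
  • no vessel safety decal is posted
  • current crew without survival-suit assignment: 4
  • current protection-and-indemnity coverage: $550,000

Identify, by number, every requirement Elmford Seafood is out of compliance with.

1. condition 'processes catch onboard' holds; protection-and-indemnity coverage $550,000 < $600,000 → not met
2. crew without survival-suit assignment 4 > 2 → not met
3. catch-reporting audit 43 days ago vs limit 30 → not met
4. condition 'carries more than 16 crew' does not hold → requirement n/a → met
5. crew injury coverage $115,000 ≥ $100,000 → met
6. condition 'operates beyond 50 nautical miles' holds; vessel safety decal absent → not met
7. overdue maintenance items 2 ≤ 4 → met
8. life-raft servicing 27 days ago vs limit 30 → met
Not met: 1, 2, 3, 6

1, 2, 3, 6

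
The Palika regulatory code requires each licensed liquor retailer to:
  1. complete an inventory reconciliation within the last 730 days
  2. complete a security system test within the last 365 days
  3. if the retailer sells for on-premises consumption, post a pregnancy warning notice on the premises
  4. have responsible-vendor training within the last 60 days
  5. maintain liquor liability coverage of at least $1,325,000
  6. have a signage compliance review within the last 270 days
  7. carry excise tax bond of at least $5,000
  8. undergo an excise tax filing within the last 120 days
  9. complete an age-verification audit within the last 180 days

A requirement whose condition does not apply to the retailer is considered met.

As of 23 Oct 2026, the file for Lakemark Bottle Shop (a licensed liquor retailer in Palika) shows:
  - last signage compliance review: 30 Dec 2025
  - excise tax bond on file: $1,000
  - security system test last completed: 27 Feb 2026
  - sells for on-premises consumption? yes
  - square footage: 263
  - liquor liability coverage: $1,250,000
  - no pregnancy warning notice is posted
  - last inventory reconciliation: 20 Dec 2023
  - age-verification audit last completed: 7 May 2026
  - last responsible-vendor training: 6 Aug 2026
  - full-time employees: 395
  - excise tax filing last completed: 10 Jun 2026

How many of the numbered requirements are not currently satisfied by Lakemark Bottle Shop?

1. inventory reconciliation 1038 days ago vs limit 730 → not met
2. security system test 238 days ago vs limit 365 → met
3. condition 'sells for on-premises consumption' holds; pregnancy warning notice absent → not met
4. responsible-vendor training 78 days ago vs limit 60 → not met
5. liquor liability coverage $1,250,000 < $1,325,000 → not met
6. signage compliance review 297 days ago vs limit 270 → not met
7. excise tax bond $1,000 < $5,000 → not met
8. excise tax filing 135 days ago vs limit 120 → not met
9. age-verification audit 169 days ago vs limit 180 → met
Not met: 7 of 9

7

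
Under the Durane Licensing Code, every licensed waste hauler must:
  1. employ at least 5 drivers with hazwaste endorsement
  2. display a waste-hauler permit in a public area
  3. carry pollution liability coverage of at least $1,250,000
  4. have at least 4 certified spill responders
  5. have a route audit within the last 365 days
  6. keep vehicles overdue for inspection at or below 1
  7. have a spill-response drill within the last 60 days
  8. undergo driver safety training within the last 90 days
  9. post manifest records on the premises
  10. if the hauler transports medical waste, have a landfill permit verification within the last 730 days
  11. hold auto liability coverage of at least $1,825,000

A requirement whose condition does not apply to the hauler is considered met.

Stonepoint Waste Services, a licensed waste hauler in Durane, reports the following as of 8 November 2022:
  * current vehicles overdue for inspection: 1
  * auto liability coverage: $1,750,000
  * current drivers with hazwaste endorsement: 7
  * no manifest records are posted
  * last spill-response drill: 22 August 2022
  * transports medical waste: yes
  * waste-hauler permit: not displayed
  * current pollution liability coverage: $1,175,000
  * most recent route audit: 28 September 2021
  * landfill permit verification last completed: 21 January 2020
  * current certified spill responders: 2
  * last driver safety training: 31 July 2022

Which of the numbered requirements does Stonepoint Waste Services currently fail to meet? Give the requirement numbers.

2, 3, 4, 5, 7, 8, 9, 10, 11

1. drivers with hazwaste endorsement 7 ≥ 5 → met
2. waste-hauler permit absent → not met
3. pollution liability coverage $1,175,000 < $1,250,000 → not met
4. certified spill responders 2 < 4 → not met
5. route audit 406 days ago vs limit 365 → not met
6. vehicles overdue for inspection 1 ≤ 1 → met
7. spill-response drill 78 days ago vs limit 60 → not met
8. driver safety training 100 days ago vs limit 90 → not met
9. manifest records absent → not met
10. condition 'transports medical waste' holds; landfill permit verification 1022 days ago vs limit 730 → not met
11. auto liability coverage $1,750,000 < $1,825,000 → not met
Not met: 2, 3, 4, 5, 7, 8, 9, 10, 11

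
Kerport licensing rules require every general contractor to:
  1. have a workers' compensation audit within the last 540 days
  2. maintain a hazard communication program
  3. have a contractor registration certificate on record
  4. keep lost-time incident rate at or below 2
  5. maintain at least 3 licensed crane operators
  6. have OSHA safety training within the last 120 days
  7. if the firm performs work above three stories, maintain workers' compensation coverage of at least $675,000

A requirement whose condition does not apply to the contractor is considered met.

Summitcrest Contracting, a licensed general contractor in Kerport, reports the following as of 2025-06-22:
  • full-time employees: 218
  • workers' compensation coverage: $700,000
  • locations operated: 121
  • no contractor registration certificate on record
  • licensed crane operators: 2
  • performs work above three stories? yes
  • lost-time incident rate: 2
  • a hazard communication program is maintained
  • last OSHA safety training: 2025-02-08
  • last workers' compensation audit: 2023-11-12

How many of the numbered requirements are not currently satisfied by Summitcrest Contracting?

1. workers' compensation audit 588 days ago vs limit 540 → not met
2. hazard communication program present → met
3. contractor registration certificate absent → not met
4. lost-time incident rate 2 ≤ 2 → met
5. licensed crane operators 2 < 3 → not met
6. OSHA safety training 134 days ago vs limit 120 → not met
7. condition 'performs work above three stories' holds; workers' compensation coverage $700,000 ≥ $675,000 → met
Not met: 4 of 7

4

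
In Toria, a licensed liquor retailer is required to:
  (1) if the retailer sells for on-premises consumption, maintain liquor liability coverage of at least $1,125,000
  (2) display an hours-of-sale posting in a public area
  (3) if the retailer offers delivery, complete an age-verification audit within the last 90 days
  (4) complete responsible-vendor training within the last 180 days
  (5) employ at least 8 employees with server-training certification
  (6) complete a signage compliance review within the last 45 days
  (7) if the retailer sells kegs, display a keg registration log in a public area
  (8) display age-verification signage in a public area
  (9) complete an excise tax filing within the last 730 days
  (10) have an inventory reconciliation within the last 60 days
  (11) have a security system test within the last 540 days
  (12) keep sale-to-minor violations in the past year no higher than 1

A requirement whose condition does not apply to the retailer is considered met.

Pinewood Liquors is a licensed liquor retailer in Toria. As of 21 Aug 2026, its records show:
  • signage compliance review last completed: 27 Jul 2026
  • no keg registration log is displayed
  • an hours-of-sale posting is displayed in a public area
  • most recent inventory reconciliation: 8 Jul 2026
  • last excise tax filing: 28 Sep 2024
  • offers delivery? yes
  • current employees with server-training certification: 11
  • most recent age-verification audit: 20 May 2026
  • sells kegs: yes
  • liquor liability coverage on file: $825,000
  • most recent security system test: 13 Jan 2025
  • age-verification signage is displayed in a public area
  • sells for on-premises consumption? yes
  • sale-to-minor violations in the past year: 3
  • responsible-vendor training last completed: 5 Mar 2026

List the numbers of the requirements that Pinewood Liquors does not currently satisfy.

1, 3, 7, 11, 12

1. condition 'sells for on-premises consumption' holds; liquor liability coverage $825,000 < $1,125,000 → not met
2. hours-of-sale posting present → met
3. condition 'offers delivery' holds; age-verification audit 93 days ago vs limit 90 → not met
4. responsible-vendor training 169 days ago vs limit 180 → met
5. employees with server-training certification 11 ≥ 8 → met
6. signage compliance review 25 days ago vs limit 45 → met
7. condition 'sells kegs' holds; keg registration log absent → not met
8. age-verification signage present → met
9. excise tax filing 692 days ago vs limit 730 → met
10. inventory reconciliation 44 days ago vs limit 60 → met
11. security system test 585 days ago vs limit 540 → not met
12. sale-to-minor violations in the past year 3 > 1 → not met
Not met: 1, 3, 7, 11, 12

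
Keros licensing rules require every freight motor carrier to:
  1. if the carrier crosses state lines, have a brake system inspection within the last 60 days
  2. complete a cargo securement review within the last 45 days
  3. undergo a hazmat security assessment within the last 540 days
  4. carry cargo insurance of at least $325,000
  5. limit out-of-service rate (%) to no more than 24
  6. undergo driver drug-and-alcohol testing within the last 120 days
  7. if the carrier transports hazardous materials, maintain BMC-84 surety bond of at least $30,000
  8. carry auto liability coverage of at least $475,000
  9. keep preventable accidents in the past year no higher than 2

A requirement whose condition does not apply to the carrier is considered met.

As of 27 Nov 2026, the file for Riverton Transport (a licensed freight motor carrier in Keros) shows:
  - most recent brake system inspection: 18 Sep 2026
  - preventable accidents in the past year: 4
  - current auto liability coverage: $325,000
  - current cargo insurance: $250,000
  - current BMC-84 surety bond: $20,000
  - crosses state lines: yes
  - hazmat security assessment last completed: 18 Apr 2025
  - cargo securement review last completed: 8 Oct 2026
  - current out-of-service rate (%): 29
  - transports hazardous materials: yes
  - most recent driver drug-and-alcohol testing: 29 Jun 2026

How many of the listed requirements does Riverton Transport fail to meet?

9

1. condition 'crosses state lines' holds; brake system inspection 70 days ago vs limit 60 → not met
2. cargo securement review 50 days ago vs limit 45 → not met
3. hazmat security assessment 588 days ago vs limit 540 → not met
4. cargo insurance $250,000 < $325,000 → not met
5. out-of-service rate (%) 29 > 24 → not met
6. driver drug-and-alcohol testing 151 days ago vs limit 120 → not met
7. condition 'transports hazardous materials' holds; BMC-84 surety bond $20,000 < $30,000 → not met
8. auto liability coverage $325,000 < $475,000 → not met
9. preventable accidents in the past year 4 > 2 → not met
Not met: 9 of 9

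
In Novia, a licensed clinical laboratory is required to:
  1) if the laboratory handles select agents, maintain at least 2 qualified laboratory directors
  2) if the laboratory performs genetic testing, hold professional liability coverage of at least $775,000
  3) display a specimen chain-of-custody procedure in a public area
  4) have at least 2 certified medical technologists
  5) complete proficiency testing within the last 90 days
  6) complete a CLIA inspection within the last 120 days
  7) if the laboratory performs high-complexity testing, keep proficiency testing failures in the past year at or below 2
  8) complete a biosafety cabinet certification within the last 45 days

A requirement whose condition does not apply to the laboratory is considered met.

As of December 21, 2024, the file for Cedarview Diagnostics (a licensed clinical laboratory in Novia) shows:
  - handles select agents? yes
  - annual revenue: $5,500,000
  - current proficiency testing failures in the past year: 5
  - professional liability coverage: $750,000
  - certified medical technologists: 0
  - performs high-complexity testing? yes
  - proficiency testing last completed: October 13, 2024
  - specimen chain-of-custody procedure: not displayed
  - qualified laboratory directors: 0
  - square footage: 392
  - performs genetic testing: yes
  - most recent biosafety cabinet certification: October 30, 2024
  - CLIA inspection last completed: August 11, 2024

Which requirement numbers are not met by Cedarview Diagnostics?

1. condition 'handles select agents' holds; qualified laboratory directors 0 < 2 → not met
2. condition 'performs genetic testing' holds; professional liability coverage $750,000 < $775,000 → not met
3. specimen chain-of-custody procedure absent → not met
4. certified medical technologists 0 < 2 → not met
5. proficiency testing 69 days ago vs limit 90 → met
6. CLIA inspection 132 days ago vs limit 120 → not met
7. condition 'performs high-complexity testing' holds; proficiency testing failures in the past year 5 > 2 → not met
8. biosafety cabinet certification 52 days ago vs limit 45 → not met
Not met: 1, 2, 3, 4, 6, 7, 8

1, 2, 3, 4, 6, 7, 8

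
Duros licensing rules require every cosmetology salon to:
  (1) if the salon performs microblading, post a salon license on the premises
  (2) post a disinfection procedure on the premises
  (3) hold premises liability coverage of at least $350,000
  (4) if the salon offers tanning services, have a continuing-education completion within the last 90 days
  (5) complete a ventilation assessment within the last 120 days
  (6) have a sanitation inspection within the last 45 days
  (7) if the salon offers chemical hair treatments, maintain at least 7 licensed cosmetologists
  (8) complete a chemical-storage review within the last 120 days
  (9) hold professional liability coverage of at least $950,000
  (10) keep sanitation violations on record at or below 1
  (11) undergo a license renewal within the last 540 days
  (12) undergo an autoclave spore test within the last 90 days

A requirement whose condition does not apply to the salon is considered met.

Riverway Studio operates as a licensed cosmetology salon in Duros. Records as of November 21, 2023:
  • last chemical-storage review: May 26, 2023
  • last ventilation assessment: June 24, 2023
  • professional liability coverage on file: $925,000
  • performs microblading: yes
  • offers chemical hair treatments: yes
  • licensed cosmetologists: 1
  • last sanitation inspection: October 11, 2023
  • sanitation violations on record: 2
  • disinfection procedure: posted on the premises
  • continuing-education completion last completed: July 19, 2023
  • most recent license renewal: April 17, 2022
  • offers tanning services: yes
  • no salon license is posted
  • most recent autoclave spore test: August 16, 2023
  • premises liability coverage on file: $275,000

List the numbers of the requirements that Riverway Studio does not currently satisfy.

1. condition 'performs microblading' holds; salon license absent → not met
2. disinfection procedure present → met
3. premises liability coverage $275,000 < $350,000 → not met
4. condition 'offers tanning services' holds; continuing-education completion 125 days ago vs limit 90 → not met
5. ventilation assessment 150 days ago vs limit 120 → not met
6. sanitation inspection 41 days ago vs limit 45 → met
7. condition 'offers chemical hair treatments' holds; licensed cosmetologists 1 < 7 → not met
8. chemical-storage review 179 days ago vs limit 120 → not met
9. professional liability coverage $925,000 < $950,000 → not met
10. sanitation violations on record 2 > 1 → not met
11. license renewal 583 days ago vs limit 540 → not met
12. autoclave spore test 97 days ago vs limit 90 → not met
Not met: 1, 3, 4, 5, 7, 8, 9, 10, 11, 12

1, 3, 4, 5, 7, 8, 9, 10, 11, 12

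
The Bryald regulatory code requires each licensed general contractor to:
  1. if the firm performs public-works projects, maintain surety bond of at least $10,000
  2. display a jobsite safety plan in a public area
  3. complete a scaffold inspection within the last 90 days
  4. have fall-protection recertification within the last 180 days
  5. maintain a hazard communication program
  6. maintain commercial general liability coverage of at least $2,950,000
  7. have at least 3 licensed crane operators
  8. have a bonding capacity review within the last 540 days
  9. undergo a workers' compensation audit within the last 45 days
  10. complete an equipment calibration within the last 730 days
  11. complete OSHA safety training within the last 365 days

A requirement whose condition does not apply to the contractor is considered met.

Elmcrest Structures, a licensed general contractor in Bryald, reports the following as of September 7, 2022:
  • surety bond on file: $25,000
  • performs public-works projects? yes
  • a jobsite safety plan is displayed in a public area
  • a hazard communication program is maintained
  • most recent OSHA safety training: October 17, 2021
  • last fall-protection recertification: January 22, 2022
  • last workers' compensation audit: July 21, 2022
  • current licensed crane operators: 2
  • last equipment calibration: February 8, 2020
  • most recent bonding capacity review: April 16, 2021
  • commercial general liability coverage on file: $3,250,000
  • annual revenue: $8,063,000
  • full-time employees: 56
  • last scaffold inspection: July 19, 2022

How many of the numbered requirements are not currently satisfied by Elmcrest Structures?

4

1. condition 'performs public-works projects' holds; surety bond $25,000 ≥ $10,000 → met
2. jobsite safety plan present → met
3. scaffold inspection 50 days ago vs limit 90 → met
4. fall-protection recertification 228 days ago vs limit 180 → not met
5. hazard communication program present → met
6. commercial general liability coverage $3,250,000 ≥ $2,950,000 → met
7. licensed crane operators 2 < 3 → not met
8. bonding capacity review 509 days ago vs limit 540 → met
9. workers' compensation audit 48 days ago vs limit 45 → not met
10. equipment calibration 942 days ago vs limit 730 → not met
11. OSHA safety training 325 days ago vs limit 365 → met
Not met: 4 of 11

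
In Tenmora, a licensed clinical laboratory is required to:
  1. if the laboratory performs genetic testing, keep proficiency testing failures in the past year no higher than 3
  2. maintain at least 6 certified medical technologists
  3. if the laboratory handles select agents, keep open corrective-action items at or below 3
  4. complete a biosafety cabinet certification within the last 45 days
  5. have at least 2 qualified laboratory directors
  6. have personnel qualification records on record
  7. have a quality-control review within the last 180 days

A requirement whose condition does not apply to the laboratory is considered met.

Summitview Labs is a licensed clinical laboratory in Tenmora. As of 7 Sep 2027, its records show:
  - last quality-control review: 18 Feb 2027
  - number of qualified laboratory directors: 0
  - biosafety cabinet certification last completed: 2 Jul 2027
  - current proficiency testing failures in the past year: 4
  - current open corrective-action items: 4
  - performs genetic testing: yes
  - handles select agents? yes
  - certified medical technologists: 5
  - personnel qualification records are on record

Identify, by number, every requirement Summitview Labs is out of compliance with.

1. condition 'performs genetic testing' holds; proficiency testing failures in the past year 4 > 3 → not met
2. certified medical technologists 5 < 6 → not met
3. condition 'handles select agents' holds; open corrective-action items 4 > 3 → not met
4. biosafety cabinet certification 67 days ago vs limit 45 → not met
5. qualified laboratory directors 0 < 2 → not met
6. personnel qualification records present → met
7. quality-control review 201 days ago vs limit 180 → not met
Not met: 1, 2, 3, 4, 5, 7

1, 2, 3, 4, 5, 7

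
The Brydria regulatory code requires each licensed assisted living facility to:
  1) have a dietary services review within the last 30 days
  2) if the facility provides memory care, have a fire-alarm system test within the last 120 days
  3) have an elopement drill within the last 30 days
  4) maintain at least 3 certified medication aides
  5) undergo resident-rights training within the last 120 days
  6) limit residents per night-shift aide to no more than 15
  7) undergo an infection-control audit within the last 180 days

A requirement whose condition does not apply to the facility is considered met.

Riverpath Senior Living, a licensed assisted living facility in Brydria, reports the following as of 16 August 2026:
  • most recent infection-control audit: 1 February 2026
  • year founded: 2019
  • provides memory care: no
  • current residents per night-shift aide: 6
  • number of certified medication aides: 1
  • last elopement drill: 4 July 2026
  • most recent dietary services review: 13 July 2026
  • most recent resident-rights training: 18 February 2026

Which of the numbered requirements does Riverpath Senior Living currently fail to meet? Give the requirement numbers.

1, 3, 4, 5, 7

1. dietary services review 34 days ago vs limit 30 → not met
2. condition 'provides memory care' does not hold → requirement n/a → met
3. elopement drill 43 days ago vs limit 30 → not met
4. certified medication aides 1 < 3 → not met
5. resident-rights training 179 days ago vs limit 120 → not met
6. residents per night-shift aide 6 ≤ 15 → met
7. infection-control audit 196 days ago vs limit 180 → not met
Not met: 1, 3, 4, 5, 7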